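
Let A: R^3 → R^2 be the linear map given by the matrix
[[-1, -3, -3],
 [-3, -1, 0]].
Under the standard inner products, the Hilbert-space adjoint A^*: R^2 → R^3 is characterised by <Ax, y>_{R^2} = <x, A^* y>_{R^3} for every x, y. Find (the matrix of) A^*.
A^* = A^T =
[[-1, -3],
 [-3, -1],
 [-3, 0]]

For real matrices with standard dot products, the defining identity <Ax, y> = <x, A^* y> gives (Ax)^T y = x^T (A^*) y, i.e. x^T A^T y = x^T (A^*) y. Since this holds for all x, y, we must have A^* = A^T. Therefore
A^* =
[[-1, -3],
 [-3, -1],
 [-3, 0]].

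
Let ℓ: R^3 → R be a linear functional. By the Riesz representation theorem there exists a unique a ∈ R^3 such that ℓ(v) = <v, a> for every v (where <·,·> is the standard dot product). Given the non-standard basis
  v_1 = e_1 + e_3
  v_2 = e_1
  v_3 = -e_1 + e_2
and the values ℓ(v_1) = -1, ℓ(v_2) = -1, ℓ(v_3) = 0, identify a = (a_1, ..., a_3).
a = (-1, -1, 0)

Write a = (a_1, ..., a_3) in the standard basis. For each basis vector v_i, ℓ(v_i) = <v_i, a> is a linear equation in the a_j's. Collect the n equations into a matrix system V a = ℓ, where row i of V is v_i (expressed in the standard basis). Since V is invertible (lower-triangular with 1s on the diagonal, up to permutation), solve by back-substitution:
  V =
[[1, 0, 1],
 [1, 0, 0],
 [-1, 1, 0]]
  V a = (-1, -1, 0)
Solving gives a = (-1, -1, 0).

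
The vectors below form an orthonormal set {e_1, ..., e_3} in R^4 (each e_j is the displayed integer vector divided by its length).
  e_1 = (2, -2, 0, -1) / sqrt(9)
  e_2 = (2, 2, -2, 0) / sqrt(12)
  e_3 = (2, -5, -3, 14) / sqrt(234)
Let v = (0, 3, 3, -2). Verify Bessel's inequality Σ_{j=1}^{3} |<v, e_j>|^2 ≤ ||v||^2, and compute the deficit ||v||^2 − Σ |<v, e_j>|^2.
Σ |<v, e_j>|^2 = 40/3; ||v||^2 = 22; deficit = 26/3

Write each e_j = u_j / sqrt(<u_j, u_j>) where u_j is the displayed integer vector. Then <v, e_j> = <v, u_j> / sqrt(<u_j, u_j>), so |<v, e_j>|^2 = <v, u_j>^2 / <u_j, u_j>.
Coefficients: <v, e_1> = -4/sqrt(9), <v, e_2> = 0/sqrt(12), <v, e_3> = -52/sqrt(234).
Square and sum: Σ |<v, e_j>|^2 = 40/3.
Compute ||v||^2 = v·v = 22.
Deficit = 22 − 40/3 = 26/3 ≥ 0, confirming Bessel's inequality. (The deficit equals ||v − Σ <v,e_j> e_j||^2, the squared distance from v to span{e_j}.)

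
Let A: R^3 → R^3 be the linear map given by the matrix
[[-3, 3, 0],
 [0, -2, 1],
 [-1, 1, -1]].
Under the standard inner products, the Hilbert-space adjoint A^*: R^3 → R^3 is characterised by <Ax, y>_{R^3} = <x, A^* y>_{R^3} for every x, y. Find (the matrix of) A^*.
A^* = A^T =
[[-3, 0, -1],
 [3, -2, 1],
 [0, 1, -1]]

For real matrices with standard dot products, the defining identity <Ax, y> = <x, A^* y> gives (Ax)^T y = x^T (A^*) y, i.e. x^T A^T y = x^T (A^*) y. Since this holds for all x, y, we must have A^* = A^T. Therefore
A^* =
[[-3, 0, -1],
 [3, -2, 1],
 [0, 1, -1]].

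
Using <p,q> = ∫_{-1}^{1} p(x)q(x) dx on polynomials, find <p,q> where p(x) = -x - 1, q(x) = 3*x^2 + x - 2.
<p,q> = 4/3

Expand the product: p(x)·q(x) = -3*x^3 - 4*x^2 + x + 2.
∫_{-1}^{1} of each monomial x^k gives [2/(k+1) if k even, 0 if k odd]. Integrating term-by-term (or equivalently evaluating the antiderivative F(x) = -3*x^4/4 - 4*x^3/3 + x^2/2 + 2*x at the endpoints):
  F(1) − F(−1) = 5/12 − (-11/12) = 4/3.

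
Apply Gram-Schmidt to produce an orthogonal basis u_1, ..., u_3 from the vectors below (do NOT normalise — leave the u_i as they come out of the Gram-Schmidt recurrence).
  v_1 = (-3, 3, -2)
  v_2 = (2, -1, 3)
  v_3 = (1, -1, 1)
Orthogonal basis:
  u_1 = (-3, 3, -2)
  u_2 = (-1/22, 23/22, 18/11)
  u_3 = (-7/83, -5/83, 3/83)

Apply the Gram-Schmidt recurrence
  u_1 = v_1
  u_i = v_i − Σ_{j<i} ((v_i · u_j) / (u_j · u_j)) · u_j.

Step by step this gives:
  u_1 = (-3, 3, -2)
  u_2 = (-1/22, 23/22, 18/11)
  u_3 = (-7/83, -5/83, 3/83)

Orthogonality check:
  u_2 · u_1 = 0 (should be 0)
  u_3 · u_1 = 0 (should be 0)
  u_3 · u_2 = 0 (should be 0)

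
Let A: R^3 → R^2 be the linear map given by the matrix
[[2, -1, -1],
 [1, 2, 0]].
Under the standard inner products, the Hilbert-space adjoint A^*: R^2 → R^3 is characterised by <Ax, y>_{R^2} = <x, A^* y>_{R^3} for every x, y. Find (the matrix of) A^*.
A^* = A^T =
[[2, 1],
 [-1, 2],
 [-1, 0]]

For real matrices with standard dot products, the defining identity <Ax, y> = <x, A^* y> gives (Ax)^T y = x^T (A^*) y, i.e. x^T A^T y = x^T (A^*) y. Since this holds for all x, y, we must have A^* = A^T. Therefore
A^* =
[[2, 1],
 [-1, 2],
 [-1, 0]].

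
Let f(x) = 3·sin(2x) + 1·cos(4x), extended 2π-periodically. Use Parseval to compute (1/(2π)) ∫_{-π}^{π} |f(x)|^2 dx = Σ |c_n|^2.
Σ |c_n|^2 = 5

Expand |f|^2 and use orthogonality of {sin(nx), cos(mx)} on [-π, π]:
  ∫_{-π}^{π} sin(nx)^2 dx = π, ∫ cos(mx)^2 dx = π, and cross terms integrate to 0.
So ∫_{-π}^{π} f(x)^2 dx = 3^2 · π + 1^2 · π = (9 + 1)π.
Divide by 2π: (9 + 1)/2 = 5.
By Parseval, this equals Σ |c_n|^2.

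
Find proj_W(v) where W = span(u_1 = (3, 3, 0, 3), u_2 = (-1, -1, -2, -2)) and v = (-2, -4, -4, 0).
proj_W(v) = (-11/7, -11/7, -18/7, -20/7)

Set up U = [u_1 | ... | u_2] ∈ R^(4×2). The projector onto W = col(U) is P = U (U^T U)^(-1) U^T.
Compute U^T U =
  [27, -12]
  [-12, 10],
and U^T v = (-18, 14).
Solve U^T U · c = U^T v for the coefficients: c = (-2/21, 9/7). The projection is proj_W(v) = U c.
Check: (v - proj_W(v)) · u_1 = 0  (should be 0).
Check: (v - proj_W(v)) · u_2 = 0  (should be 0).
Result: proj_W(v) = (-11/7, -11/7, -18/7, -20/7).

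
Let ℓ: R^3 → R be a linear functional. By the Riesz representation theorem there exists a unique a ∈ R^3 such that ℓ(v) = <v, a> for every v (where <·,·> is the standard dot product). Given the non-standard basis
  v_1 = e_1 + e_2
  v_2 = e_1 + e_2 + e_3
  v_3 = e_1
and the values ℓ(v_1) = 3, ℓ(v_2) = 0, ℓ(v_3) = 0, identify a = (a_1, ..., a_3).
a = (0, 3, -3)

Write a = (a_1, ..., a_3) in the standard basis. For each basis vector v_i, ℓ(v_i) = <v_i, a> is a linear equation in the a_j's. Collect the n equations into a matrix system V a = ℓ, where row i of V is v_i (expressed in the standard basis). Since V is invertible (lower-triangular with 1s on the diagonal, up to permutation), solve by back-substitution:
  V =
[[1, 1, 0],
 [1, 1, 1],
 [1, 0, 0]]
  V a = (3, 0, 0)
Solving gives a = (0, 3, -3).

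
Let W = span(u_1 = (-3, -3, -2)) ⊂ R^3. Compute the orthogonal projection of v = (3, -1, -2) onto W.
proj_W(v) = (3/11, 3/11, 2/11)

Set up U = [u_1 | ... | u_1] ∈ R^(3×1). The projector onto W = col(U) is P = U (U^T U)^(-1) U^T.
Compute U^T U =
  [22],
and U^T v = (-2).
Solve U^T U · c = U^T v for the coefficients: c = (-1/11). The projection is proj_W(v) = U c.
Check: (v - proj_W(v)) · u_1 = 0  (should be 0).
Result: proj_W(v) = (3/11, 3/11, 2/11).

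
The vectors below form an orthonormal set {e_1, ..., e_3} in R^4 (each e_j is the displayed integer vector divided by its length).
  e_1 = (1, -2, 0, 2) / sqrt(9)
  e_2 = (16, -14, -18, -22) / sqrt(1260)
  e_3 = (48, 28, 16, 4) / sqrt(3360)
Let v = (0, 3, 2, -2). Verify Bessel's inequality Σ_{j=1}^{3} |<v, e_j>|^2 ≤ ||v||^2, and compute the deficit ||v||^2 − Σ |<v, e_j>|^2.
Σ |<v, e_j>|^2 = 31/2; ||v||^2 = 17; deficit = 3/2

Write each e_j = u_j / sqrt(<u_j, u_j>) where u_j is the displayed integer vector. Then <v, e_j> = <v, u_j> / sqrt(<u_j, u_j>), so |<v, e_j>|^2 = <v, u_j>^2 / <u_j, u_j>.
Coefficients: <v, e_1> = -10/sqrt(9), <v, e_2> = -34/sqrt(1260), <v, e_3> = 108/sqrt(3360).
Square and sum: Σ |<v, e_j>|^2 = 31/2.
Compute ||v||^2 = v·v = 17.
Deficit = 17 − 31/2 = 3/2 ≥ 0, confirming Bessel's inequality. (The deficit equals ||v − Σ <v,e_j> e_j||^2, the squared distance from v to span{e_j}.)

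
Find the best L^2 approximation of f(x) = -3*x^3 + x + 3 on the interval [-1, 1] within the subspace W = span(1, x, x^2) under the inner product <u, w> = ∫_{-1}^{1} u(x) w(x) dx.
g(x) = 3 - 4*x/5

The best approximation g ∈ W is the orthogonal projection of f onto W. Writing g = a_0 + a_1 x + a_2 x^2, the coefficients solve the normal equations G · a = b where
  G_{ij} = <φ_i, φ_j> and b_i = <f, φ_i>, with φ_0 = 1, φ_1 = x, φ_2 = x^2.
G =
  [2, 0, 2/3]
  [0, 2/3, 0]
  [2/3, 0, 2/5],
b = (6, -8/15, 2).
Solving gives a_0 = 3, a_1 = -4/5, a_2 = 0, so
  g(x) = 3 - 4*x/5.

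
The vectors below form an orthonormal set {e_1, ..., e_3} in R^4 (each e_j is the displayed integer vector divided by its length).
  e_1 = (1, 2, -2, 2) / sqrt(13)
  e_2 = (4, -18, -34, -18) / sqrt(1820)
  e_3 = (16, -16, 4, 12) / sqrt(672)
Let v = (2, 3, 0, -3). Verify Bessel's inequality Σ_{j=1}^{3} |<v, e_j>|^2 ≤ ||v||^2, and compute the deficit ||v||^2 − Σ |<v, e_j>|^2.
Σ |<v, e_j>|^2 = 131/30; ||v||^2 = 22; deficit = 529/30

Write each e_j = u_j / sqrt(<u_j, u_j>) where u_j is the displayed integer vector. Then <v, e_j> = <v, u_j> / sqrt(<u_j, u_j>), so |<v, e_j>|^2 = <v, u_j>^2 / <u_j, u_j>.
Coefficients: <v, e_1> = 2/sqrt(13), <v, e_2> = 8/sqrt(1820), <v, e_3> = -52/sqrt(672).
Square and sum: Σ |<v, e_j>|^2 = 131/30.
Compute ||v||^2 = v·v = 22.
Deficit = 22 − 131/30 = 529/30 ≥ 0, confirming Bessel's inequality. (The deficit equals ||v − Σ <v,e_j> e_j||^2, the squared distance from v to span{e_j}.)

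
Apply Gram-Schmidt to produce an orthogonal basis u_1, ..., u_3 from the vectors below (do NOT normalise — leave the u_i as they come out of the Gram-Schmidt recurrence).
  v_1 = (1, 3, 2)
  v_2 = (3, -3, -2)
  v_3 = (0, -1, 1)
Orthogonal basis:
  u_1 = (1, 3, 2)
  u_2 = (26/7, -6/7, -4/7)
  u_3 = (0, -10/13, 15/13)

Apply the Gram-Schmidt recurrence
  u_1 = v_1
  u_i = v_i − Σ_{j<i} ((v_i · u_j) / (u_j · u_j)) · u_j.

Step by step this gives:
  u_1 = (1, 3, 2)
  u_2 = (26/7, -6/7, -4/7)
  u_3 = (0, -10/13, 15/13)

Orthogonality check:
  u_2 · u_1 = 0 (should be 0)
  u_3 · u_1 = 0 (should be 0)
  u_3 · u_2 = 0 (should be 0)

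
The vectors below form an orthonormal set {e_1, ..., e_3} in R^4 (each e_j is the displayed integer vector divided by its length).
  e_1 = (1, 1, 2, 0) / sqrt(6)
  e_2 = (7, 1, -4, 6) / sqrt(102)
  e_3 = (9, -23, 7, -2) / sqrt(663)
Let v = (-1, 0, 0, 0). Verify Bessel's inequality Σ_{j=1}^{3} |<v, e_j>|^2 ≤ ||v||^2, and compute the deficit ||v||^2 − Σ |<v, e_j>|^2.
Σ |<v, e_j>|^2 = 10/13; ||v||^2 = 1; deficit = 3/13

Write each e_j = u_j / sqrt(<u_j, u_j>) where u_j is the displayed integer vector. Then <v, e_j> = <v, u_j> / sqrt(<u_j, u_j>), so |<v, e_j>|^2 = <v, u_j>^2 / <u_j, u_j>.
Coefficients: <v, e_1> = -1/sqrt(6), <v, e_2> = -7/sqrt(102), <v, e_3> = -9/sqrt(663).
Square and sum: Σ |<v, e_j>|^2 = 10/13.
Compute ||v||^2 = v·v = 1.
Deficit = 1 − 10/13 = 3/13 ≥ 0, confirming Bessel's inequality. (The deficit equals ||v − Σ <v,e_j> e_j||^2, the squared distance from v to span{e_j}.)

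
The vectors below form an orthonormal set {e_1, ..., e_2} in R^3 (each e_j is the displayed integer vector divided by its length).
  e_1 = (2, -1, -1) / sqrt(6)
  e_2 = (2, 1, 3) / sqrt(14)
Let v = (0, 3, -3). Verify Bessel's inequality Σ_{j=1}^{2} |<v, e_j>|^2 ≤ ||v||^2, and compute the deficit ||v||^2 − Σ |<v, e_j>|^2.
Σ |<v, e_j>|^2 = 18/7; ||v||^2 = 18; deficit = 108/7

Write each e_j = u_j / sqrt(<u_j, u_j>) where u_j is the displayed integer vector. Then <v, e_j> = <v, u_j> / sqrt(<u_j, u_j>), so |<v, e_j>|^2 = <v, u_j>^2 / <u_j, u_j>.
Coefficients: <v, e_1> = 0/sqrt(6), <v, e_2> = -6/sqrt(14).
Square and sum: Σ |<v, e_j>|^2 = 18/7.
Compute ||v||^2 = v·v = 18.
Deficit = 18 − 18/7 = 108/7 ≥ 0, confirming Bessel's inequality. (The deficit equals ||v − Σ <v,e_j> e_j||^2, the squared distance from v to span{e_j}.)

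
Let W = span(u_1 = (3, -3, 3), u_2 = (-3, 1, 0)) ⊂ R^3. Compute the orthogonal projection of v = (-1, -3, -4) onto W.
proj_W(v) = (2/7, 6/7, -10/7)

Set up U = [u_1 | ... | u_2] ∈ R^(3×2). The projector onto W = col(U) is P = U (U^T U)^(-1) U^T.
Compute U^T U =
  [27, -12]
  [-12, 10],
and U^T v = (-6, 0).
Solve U^T U · c = U^T v for the coefficients: c = (-10/21, -4/7). The projection is proj_W(v) = U c.
Check: (v - proj_W(v)) · u_1 = 0  (should be 0).
Check: (v - proj_W(v)) · u_2 = 0  (should be 0).
Result: proj_W(v) = (2/7, 6/7, -10/7).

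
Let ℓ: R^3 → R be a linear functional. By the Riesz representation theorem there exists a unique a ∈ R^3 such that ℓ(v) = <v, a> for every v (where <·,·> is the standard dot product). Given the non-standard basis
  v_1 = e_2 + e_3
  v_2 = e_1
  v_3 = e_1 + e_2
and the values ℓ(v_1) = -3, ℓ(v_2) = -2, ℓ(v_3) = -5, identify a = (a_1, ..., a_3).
a = (-2, -3, 0)

Write a = (a_1, ..., a_3) in the standard basis. For each basis vector v_i, ℓ(v_i) = <v_i, a> is a linear equation in the a_j's. Collect the n equations into a matrix system V a = ℓ, where row i of V is v_i (expressed in the standard basis). Since V is invertible (lower-triangular with 1s on the diagonal, up to permutation), solve by back-substitution:
  V =
[[0, 1, 1],
 [1, 0, 0],
 [1, 1, 0]]
  V a = (-3, -2, -5)
Solving gives a = (-2, -3, 0).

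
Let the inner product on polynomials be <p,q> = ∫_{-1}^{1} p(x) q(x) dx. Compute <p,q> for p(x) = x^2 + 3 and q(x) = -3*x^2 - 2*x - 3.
<p,q> = -136/5

Expand the product: p(x)·q(x) = -3*x^4 - 2*x^3 - 12*x^2 - 6*x - 9.
∫_{-1}^{1} of each monomial x^k gives [2/(k+1) if k even, 0 if k odd]. Integrating term-by-term (or equivalently evaluating the antiderivative F(x) = -3*x^5/5 - x^4/2 - 4*x^3 - 3*x^2 - 9*x at the endpoints):
  F(1) − F(−1) = -171/10 − (101/10) = -136/5.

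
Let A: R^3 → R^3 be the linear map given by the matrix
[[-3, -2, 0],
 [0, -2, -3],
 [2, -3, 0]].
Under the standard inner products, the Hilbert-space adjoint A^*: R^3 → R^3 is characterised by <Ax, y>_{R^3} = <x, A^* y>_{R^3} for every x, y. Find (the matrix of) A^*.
A^* = A^T =
[[-3, 0, 2],
 [-2, -2, -3],
 [0, -3, 0]]

For real matrices with standard dot products, the defining identity <Ax, y> = <x, A^* y> gives (Ax)^T y = x^T (A^*) y, i.e. x^T A^T y = x^T (A^*) y. Since this holds for all x, y, we must have A^* = A^T. Therefore
A^* =
[[-3, 0, 2],
 [-2, -2, -3],
 [0, -3, 0]].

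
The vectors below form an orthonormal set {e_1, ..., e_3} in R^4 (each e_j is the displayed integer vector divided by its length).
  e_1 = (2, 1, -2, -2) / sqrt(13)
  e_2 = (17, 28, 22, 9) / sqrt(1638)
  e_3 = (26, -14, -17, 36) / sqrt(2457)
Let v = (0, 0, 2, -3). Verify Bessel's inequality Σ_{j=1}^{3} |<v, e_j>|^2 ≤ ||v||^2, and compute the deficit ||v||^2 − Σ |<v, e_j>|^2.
Σ |<v, e_j>|^2 = 6101/702; ||v||^2 = 13; deficit = 3025/702

Write each e_j = u_j / sqrt(<u_j, u_j>) where u_j is the displayed integer vector. Then <v, e_j> = <v, u_j> / sqrt(<u_j, u_j>), so |<v, e_j>|^2 = <v, u_j>^2 / <u_j, u_j>.
Coefficients: <v, e_1> = 2/sqrt(13), <v, e_2> = 17/sqrt(1638), <v, e_3> = -142/sqrt(2457).
Square and sum: Σ |<v, e_j>|^2 = 6101/702.
Compute ||v||^2 = v·v = 13.
Deficit = 13 − 6101/702 = 3025/702 ≥ 0, confirming Bessel's inequality. (The deficit equals ||v − Σ <v,e_j> e_j||^2, the squared distance from v to span{e_j}.)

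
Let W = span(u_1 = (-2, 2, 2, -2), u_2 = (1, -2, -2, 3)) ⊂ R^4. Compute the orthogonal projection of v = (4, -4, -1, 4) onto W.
proj_W(v) = (13/4, -13/4, -13/4, 13/4)

Set up U = [u_1 | ... | u_2] ∈ R^(4×2). The projector onto W = col(U) is P = U (U^T U)^(-1) U^T.
Compute U^T U =
  [16, -16]
  [-16, 18],
and U^T v = (-26, 26).
Solve U^T U · c = U^T v for the coefficients: c = (-13/8, 0). The projection is proj_W(v) = U c.
Check: (v - proj_W(v)) · u_1 = 0  (should be 0).
Check: (v - proj_W(v)) · u_2 = 0  (should be 0).
Result: proj_W(v) = (13/4, -13/4, -13/4, 13/4).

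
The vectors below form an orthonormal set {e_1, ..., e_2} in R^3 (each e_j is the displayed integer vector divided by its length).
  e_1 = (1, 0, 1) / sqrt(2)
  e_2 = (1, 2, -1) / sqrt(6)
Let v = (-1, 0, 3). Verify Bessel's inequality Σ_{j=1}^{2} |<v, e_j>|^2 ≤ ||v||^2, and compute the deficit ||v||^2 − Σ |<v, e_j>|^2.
Σ |<v, e_j>|^2 = 14/3; ||v||^2 = 10; deficit = 16/3

Write each e_j = u_j / sqrt(<u_j, u_j>) where u_j is the displayed integer vector. Then <v, e_j> = <v, u_j> / sqrt(<u_j, u_j>), so |<v, e_j>|^2 = <v, u_j>^2 / <u_j, u_j>.
Coefficients: <v, e_1> = 2/sqrt(2), <v, e_2> = -4/sqrt(6).
Square and sum: Σ |<v, e_j>|^2 = 14/3.
Compute ||v||^2 = v·v = 10.
Deficit = 10 − 14/3 = 16/3 ≥ 0, confirming Bessel's inequality. (The deficit equals ||v − Σ <v,e_j> e_j||^2, the squared distance from v to span{e_j}.)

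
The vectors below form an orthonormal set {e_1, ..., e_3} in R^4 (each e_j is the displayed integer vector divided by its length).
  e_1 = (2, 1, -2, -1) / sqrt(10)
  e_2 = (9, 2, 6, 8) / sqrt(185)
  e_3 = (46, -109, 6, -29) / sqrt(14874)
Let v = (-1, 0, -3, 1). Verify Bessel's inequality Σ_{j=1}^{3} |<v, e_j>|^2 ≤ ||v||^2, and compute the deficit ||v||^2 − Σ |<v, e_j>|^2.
Σ |<v, e_j>|^2 = 230/67; ||v||^2 = 11; deficit = 507/67

Write each e_j = u_j / sqrt(<u_j, u_j>) where u_j is the displayed integer vector. Then <v, e_j> = <v, u_j> / sqrt(<u_j, u_j>), so |<v, e_j>|^2 = <v, u_j>^2 / <u_j, u_j>.
Coefficients: <v, e_1> = 3/sqrt(10), <v, e_2> = -19/sqrt(185), <v, e_3> = -93/sqrt(14874).
Square and sum: Σ |<v, e_j>|^2 = 230/67.
Compute ||v||^2 = v·v = 11.
Deficit = 11 − 230/67 = 507/67 ≥ 0, confirming Bessel's inequality. (The deficit equals ||v − Σ <v,e_j> e_j||^2, the squared distance from v to span{e_j}.)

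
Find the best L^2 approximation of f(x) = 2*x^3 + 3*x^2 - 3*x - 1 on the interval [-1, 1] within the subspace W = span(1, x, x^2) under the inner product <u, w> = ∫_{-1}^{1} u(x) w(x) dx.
g(x) = 3*x^2 - 9*x/5 - 1

The best approximation g ∈ W is the orthogonal projection of f onto W. Writing g = a_0 + a_1 x + a_2 x^2, the coefficients solve the normal equations G · a = b where
  G_{ij} = <φ_i, φ_j> and b_i = <f, φ_i>, with φ_0 = 1, φ_1 = x, φ_2 = x^2.
G =
  [2, 0, 2/3]
  [0, 2/3, 0]
  [2/3, 0, 2/5],
b = (0, -6/5, 8/15).
Solving gives a_0 = -1, a_1 = -9/5, a_2 = 3, so
  g(x) = 3*x^2 - 9*x/5 - 1.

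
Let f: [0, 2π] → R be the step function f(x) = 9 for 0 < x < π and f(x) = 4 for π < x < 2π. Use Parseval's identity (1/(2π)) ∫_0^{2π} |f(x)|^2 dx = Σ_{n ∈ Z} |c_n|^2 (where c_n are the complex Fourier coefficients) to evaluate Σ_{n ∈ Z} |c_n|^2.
Σ |c_n|^2 = 97/2

Parseval equates the L^2 energy of f (normalised by 1/(2π)) with the ℓ^2 sum of its Fourier coefficients: (1/(2π)) ∫_0^{2π} |f|^2 = Σ |c_n|^2.
Compute the left side: (1/(2π)) [∫_0^π 9^2 dx + ∫_π^{2π} 4^2 dx] = (1/(2π)) · (81π + 16π) = (81 + 16)/2 = 97/2.
So Σ_{n ∈ Z} |c_n|^2 = 97/2.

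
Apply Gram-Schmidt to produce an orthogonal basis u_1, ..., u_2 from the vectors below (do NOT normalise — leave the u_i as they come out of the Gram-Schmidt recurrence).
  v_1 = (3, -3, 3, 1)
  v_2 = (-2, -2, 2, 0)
Orthogonal basis:
  u_1 = (3, -3, 3, 1)
  u_2 = (-37/14, -19/14, 19/14, -3/14)

Apply the Gram-Schmidt recurrence
  u_1 = v_1
  u_i = v_i − Σ_{j<i} ((v_i · u_j) / (u_j · u_j)) · u_j.

Step by step this gives:
  u_1 = (3, -3, 3, 1)
  u_2 = (-37/14, -19/14, 19/14, -3/14)

Orthogonality check:
  u_2 · u_1 = 0 (should be 0)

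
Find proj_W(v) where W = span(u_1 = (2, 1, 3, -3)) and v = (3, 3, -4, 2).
proj_W(v) = (-18/23, -9/23, -27/23, 27/23)

Set up U = [u_1 | ... | u_1] ∈ R^(4×1). The projector onto W = col(U) is P = U (U^T U)^(-1) U^T.
Compute U^T U =
  [23],
and U^T v = (-9).
Solve U^T U · c = U^T v for the coefficients: c = (-9/23). The projection is proj_W(v) = U c.
Check: (v - proj_W(v)) · u_1 = 0  (should be 0).
Result: proj_W(v) = (-18/23, -9/23, -27/23, 27/23).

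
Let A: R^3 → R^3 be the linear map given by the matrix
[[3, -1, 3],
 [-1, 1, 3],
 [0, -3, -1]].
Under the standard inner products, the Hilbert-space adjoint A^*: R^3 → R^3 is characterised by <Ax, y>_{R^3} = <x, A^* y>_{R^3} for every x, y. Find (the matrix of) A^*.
A^* = A^T =
[[3, -1, 0],
 [-1, 1, -3],
 [3, 3, -1]]

For real matrices with standard dot products, the defining identity <Ax, y> = <x, A^* y> gives (Ax)^T y = x^T (A^*) y, i.e. x^T A^T y = x^T (A^*) y. Since this holds for all x, y, we must have A^* = A^T. Therefore
A^* =
[[3, -1, 0],
 [-1, 1, -3],
 [3, 3, -1]].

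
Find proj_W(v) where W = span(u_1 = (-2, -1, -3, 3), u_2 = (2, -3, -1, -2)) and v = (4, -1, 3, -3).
proj_W(v) = (616/199, -136/199, 480/199, -813/199)

Set up U = [u_1 | ... | u_2] ∈ R^(4×2). The projector onto W = col(U) is P = U (U^T U)^(-1) U^T.
Compute U^T U =
  [23, -4]
  [-4, 18],
and U^T v = (-25, 14).
Solve U^T U · c = U^T v for the coefficients: c = (-197/199, 111/199). The projection is proj_W(v) = U c.
Check: (v - proj_W(v)) · u_1 = 0  (should be 0).
Check: (v - proj_W(v)) · u_2 = 0  (should be 0).
Result: proj_W(v) = (616/199, -136/199, 480/199, -813/199).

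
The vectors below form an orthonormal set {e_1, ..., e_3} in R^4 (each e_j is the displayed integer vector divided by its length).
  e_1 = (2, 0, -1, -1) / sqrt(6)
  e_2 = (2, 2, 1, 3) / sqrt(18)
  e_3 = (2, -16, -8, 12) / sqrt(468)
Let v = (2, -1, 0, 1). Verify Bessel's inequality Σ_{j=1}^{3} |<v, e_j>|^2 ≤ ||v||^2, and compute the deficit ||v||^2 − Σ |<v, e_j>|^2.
Σ |<v, e_j>|^2 = 66/13; ||v||^2 = 6; deficit = 12/13

Write each e_j = u_j / sqrt(<u_j, u_j>) where u_j is the displayed integer vector. Then <v, e_j> = <v, u_j> / sqrt(<u_j, u_j>), so |<v, e_j>|^2 = <v, u_j>^2 / <u_j, u_j>.
Coefficients: <v, e_1> = 3/sqrt(6), <v, e_2> = 5/sqrt(18), <v, e_3> = 32/sqrt(468).
Square and sum: Σ |<v, e_j>|^2 = 66/13.
Compute ||v||^2 = v·v = 6.
Deficit = 6 − 66/13 = 12/13 ≥ 0, confirming Bessel's inequality. (The deficit equals ||v − Σ <v,e_j> e_j||^2, the squared distance from v to span{e_j}.)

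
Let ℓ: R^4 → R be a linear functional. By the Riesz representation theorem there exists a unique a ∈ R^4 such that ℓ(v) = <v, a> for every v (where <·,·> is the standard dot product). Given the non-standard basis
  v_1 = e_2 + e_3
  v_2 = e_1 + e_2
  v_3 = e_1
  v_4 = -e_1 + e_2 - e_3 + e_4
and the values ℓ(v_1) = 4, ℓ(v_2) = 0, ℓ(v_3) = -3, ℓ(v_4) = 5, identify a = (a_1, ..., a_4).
a = (-3, 3, 1, 0)

Write a = (a_1, ..., a_4) in the standard basis. For each basis vector v_i, ℓ(v_i) = <v_i, a> is a linear equation in the a_j's. Collect the n equations into a matrix system V a = ℓ, where row i of V is v_i (expressed in the standard basis). Since V is invertible (lower-triangular with 1s on the diagonal, up to permutation), solve by back-substitution:
  V =
[[0, 1, 1, 0],
 [1, 1, 0, 0],
 [1, 0, 0, 0],
 [-1, 1, -1, 1]]
  V a = (4, 0, -3, 5)
Solving gives a = (-3, 3, 1, 0).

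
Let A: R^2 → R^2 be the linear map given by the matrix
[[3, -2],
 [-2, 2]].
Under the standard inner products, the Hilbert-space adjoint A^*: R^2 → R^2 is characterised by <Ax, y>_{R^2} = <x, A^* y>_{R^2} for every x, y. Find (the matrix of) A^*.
A^* = A^T =
[[3, -2],
 [-2, 2]]

For real matrices with standard dot products, the defining identity <Ax, y> = <x, A^* y> gives (Ax)^T y = x^T (A^*) y, i.e. x^T A^T y = x^T (A^*) y. Since this holds for all x, y, we must have A^* = A^T. Therefore
A^* =
[[3, -2],
 [-2, 2]].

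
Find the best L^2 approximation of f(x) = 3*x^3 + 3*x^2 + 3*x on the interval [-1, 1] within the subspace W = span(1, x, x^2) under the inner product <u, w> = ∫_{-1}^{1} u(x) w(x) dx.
g(x) = 3*x^2 + 24*x/5

The best approximation g ∈ W is the orthogonal projection of f onto W. Writing g = a_0 + a_1 x + a_2 x^2, the coefficients solve the normal equations G · a = b where
  G_{ij} = <φ_i, φ_j> and b_i = <f, φ_i>, with φ_0 = 1, φ_1 = x, φ_2 = x^2.
G =
  [2, 0, 2/3]
  [0, 2/3, 0]
  [2/3, 0, 2/5],
b = (2, 16/5, 6/5).
Solving gives a_0 = 0, a_1 = 24/5, a_2 = 3, so
  g(x) = 3*x^2 + 24*x/5.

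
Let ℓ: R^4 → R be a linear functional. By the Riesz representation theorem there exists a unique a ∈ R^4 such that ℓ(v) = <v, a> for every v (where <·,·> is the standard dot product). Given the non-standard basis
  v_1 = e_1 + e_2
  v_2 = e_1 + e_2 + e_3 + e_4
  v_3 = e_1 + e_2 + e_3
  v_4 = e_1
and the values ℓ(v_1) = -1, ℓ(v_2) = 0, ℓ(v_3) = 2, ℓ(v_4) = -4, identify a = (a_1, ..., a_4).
a = (-4, 3, 3, -2)

Write a = (a_1, ..., a_4) in the standard basis. For each basis vector v_i, ℓ(v_i) = <v_i, a> is a linear equation in the a_j's. Collect the n equations into a matrix system V a = ℓ, where row i of V is v_i (expressed in the standard basis). Since V is invertible (lower-triangular with 1s on the diagonal, up to permutation), solve by back-substitution:
  V =
[[1, 1, 0, 0],
 [1, 1, 1, 1],
 [1, 1, 1, 0],
 [1, 0, 0, 0]]
  V a = (-1, 0, 2, -4)
Solving gives a = (-4, 3, 3, -2).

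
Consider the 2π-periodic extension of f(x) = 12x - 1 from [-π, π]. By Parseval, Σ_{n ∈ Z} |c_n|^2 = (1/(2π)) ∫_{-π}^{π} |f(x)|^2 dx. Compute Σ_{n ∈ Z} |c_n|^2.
Σ |c_n|^2 = 48π^2 + 1

Expand and integrate term by term over [-π, π]:
  ∫ (12x)^2 dx = 144·(2π^3/3); ∫ 2·12·(-1)·x dx = 0 (odd integrand); ∫ (-1)^2 dx = 1·2π.
So (1/(2π)) ∫_{-π}^{π} (12x - 1)^2 dx = 144π^2/3 + 1 = 48π^2 + 1.
Parseval ⇒ Σ |c_n|^2 = 48π^2 + 1.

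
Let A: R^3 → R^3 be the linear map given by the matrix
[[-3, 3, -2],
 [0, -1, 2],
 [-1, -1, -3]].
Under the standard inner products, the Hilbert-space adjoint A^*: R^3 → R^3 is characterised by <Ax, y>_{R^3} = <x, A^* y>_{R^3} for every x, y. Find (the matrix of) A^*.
A^* = A^T =
[[-3, 0, -1],
 [3, -1, -1],
 [-2, 2, -3]]

For real matrices with standard dot products, the defining identity <Ax, y> = <x, A^* y> gives (Ax)^T y = x^T (A^*) y, i.e. x^T A^T y = x^T (A^*) y. Since this holds for all x, y, we must have A^* = A^T. Therefore
A^* =
[[-3, 0, -1],
 [3, -1, -1],
 [-2, 2, -3]].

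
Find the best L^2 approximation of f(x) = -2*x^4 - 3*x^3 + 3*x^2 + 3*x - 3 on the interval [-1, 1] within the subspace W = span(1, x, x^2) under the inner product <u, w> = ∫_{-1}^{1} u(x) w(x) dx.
g(x) = 9*x^2/7 + 6*x/5 - 99/35

The best approximation g ∈ W is the orthogonal projection of f onto W. Writing g = a_0 + a_1 x + a_2 x^2, the coefficients solve the normal equations G · a = b where
  G_{ij} = <φ_i, φ_j> and b_i = <f, φ_i>, with φ_0 = 1, φ_1 = x, φ_2 = x^2.
G =
  [2, 0, 2/3]
  [0, 2/3, 0]
  [2/3, 0, 2/5],
b = (-24/5, 4/5, -48/35).
Solving gives a_0 = -99/35, a_1 = 6/5, a_2 = 9/7, so
  g(x) = 9*x^2/7 + 6*x/5 - 99/35.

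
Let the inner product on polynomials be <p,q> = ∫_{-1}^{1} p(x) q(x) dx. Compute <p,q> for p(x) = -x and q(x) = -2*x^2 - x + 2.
<p,q> = 2/3

Expand the product: p(x)·q(x) = 2*x^3 + x^2 - 2*x.
∫_{-1}^{1} of each monomial x^k gives [2/(k+1) if k even, 0 if k odd]. Integrating term-by-term (or equivalently evaluating the antiderivative F(x) = x^4/2 + x^3/3 - x^2 at the endpoints):
  F(1) − F(−1) = -1/6 − (-5/6) = 2/3.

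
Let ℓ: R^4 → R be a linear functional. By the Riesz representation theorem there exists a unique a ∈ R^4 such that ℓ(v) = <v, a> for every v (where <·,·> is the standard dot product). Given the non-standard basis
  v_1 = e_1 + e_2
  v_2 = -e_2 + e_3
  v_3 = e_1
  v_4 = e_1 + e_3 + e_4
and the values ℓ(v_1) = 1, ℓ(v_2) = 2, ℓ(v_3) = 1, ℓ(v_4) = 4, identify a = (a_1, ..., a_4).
a = (1, 0, 2, 1)

Write a = (a_1, ..., a_4) in the standard basis. For each basis vector v_i, ℓ(v_i) = <v_i, a> is a linear equation in the a_j's. Collect the n equations into a matrix system V a = ℓ, where row i of V is v_i (expressed in the standard basis). Since V is invertible (lower-triangular with 1s on the diagonal, up to permutation), solve by back-substitution:
  V =
[[1, 1, 0, 0],
 [0, -1, 1, 0],
 [1, 0, 0, 0],
 [1, 0, 1, 1]]
  V a = (1, 2, 1, 4)
Solving gives a = (1, 0, 2, 1).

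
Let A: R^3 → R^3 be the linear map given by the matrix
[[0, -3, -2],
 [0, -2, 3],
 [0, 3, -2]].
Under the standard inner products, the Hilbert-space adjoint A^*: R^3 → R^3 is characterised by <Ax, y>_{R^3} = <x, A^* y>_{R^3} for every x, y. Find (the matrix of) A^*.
A^* = A^T =
[[0, 0, 0],
 [-3, -2, 3],
 [-2, 3, -2]]

For real matrices with standard dot products, the defining identity <Ax, y> = <x, A^* y> gives (Ax)^T y = x^T (A^*) y, i.e. x^T A^T y = x^T (A^*) y. Since this holds for all x, y, we must have A^* = A^T. Therefore
A^* =
[[0, 0, 0],
 [-3, -2, 3],
 [-2, 3, -2]].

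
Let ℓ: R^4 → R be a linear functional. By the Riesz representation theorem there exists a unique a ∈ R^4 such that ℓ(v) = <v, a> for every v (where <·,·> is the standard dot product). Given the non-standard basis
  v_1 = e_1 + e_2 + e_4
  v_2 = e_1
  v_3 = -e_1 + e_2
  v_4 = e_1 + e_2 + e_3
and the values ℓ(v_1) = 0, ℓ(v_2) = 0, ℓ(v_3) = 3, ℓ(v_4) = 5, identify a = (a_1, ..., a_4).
a = (0, 3, 2, -3)

Write a = (a_1, ..., a_4) in the standard basis. For each basis vector v_i, ℓ(v_i) = <v_i, a> is a linear equation in the a_j's. Collect the n equations into a matrix system V a = ℓ, where row i of V is v_i (expressed in the standard basis). Since V is invertible (lower-triangular with 1s on the diagonal, up to permutation), solve by back-substitution:
  V =
[[1, 1, 0, 1],
 [1, 0, 0, 0],
 [-1, 1, 0, 0],
 [1, 1, 1, 0]]
  V a = (0, 0, 3, 5)
Solving gives a = (0, 3, 2, -3).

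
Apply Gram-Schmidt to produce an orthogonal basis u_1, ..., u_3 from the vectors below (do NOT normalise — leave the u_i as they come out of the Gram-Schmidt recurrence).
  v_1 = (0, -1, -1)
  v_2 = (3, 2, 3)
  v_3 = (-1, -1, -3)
Orthogonal basis:
  u_1 = (0, -1, -1)
  u_2 = (3, -1/2, 1/2)
  u_3 = (5/19, 15/19, -15/19)

Apply the Gram-Schmidt recurrence
  u_1 = v_1
  u_i = v_i − Σ_{j<i} ((v_i · u_j) / (u_j · u_j)) · u_j.

Step by step this gives:
  u_1 = (0, -1, -1)
  u_2 = (3, -1/2, 1/2)
  u_3 = (5/19, 15/19, -15/19)

Orthogonality check:
  u_2 · u_1 = 0 (should be 0)
  u_3 · u_1 = 0 (should be 0)
  u_3 · u_2 = 0 (should be 0)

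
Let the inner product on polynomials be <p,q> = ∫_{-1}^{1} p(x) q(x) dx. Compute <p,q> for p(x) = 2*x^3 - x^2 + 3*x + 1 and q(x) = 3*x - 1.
<p,q> = 106/15

Expand the product: p(x)·q(x) = 6*x^4 - 5*x^3 + 10*x^2 - 1.
∫_{-1}^{1} of each monomial x^k gives [2/(k+1) if k even, 0 if k odd]. Integrating term-by-term (or equivalently evaluating the antiderivative F(x) = 6*x^5/5 - 5*x^4/4 + 10*x^3/3 - x at the endpoints):
  F(1) − F(−1) = 137/60 − (-287/60) = 106/15.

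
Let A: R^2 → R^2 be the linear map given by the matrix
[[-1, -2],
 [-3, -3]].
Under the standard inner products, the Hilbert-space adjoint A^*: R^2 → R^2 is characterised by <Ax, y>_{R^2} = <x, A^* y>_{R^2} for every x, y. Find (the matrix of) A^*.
A^* = A^T =
[[-1, -3],
 [-2, -3]]

For real matrices with standard dot products, the defining identity <Ax, y> = <x, A^* y> gives (Ax)^T y = x^T (A^*) y, i.e. x^T A^T y = x^T (A^*) y. Since this holds for all x, y, we must have A^* = A^T. Therefore
A^* =
[[-1, -3],
 [-2, -3]].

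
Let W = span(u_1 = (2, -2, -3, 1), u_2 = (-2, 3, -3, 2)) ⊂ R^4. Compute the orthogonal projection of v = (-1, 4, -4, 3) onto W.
proj_W(v) = (-946/467, 1517/467, -2007/467, 1240/467)

Set up U = [u_1 | ... | u_2] ∈ R^(4×2). The projector onto W = col(U) is P = U (U^T U)^(-1) U^T.
Compute U^T U =
  [18, 1]
  [1, 26],
and U^T v = (5, 32).
Solve U^T U · c = U^T v for the coefficients: c = (98/467, 571/467). The projection is proj_W(v) = U c.
Check: (v - proj_W(v)) · u_1 = 0  (should be 0).
Check: (v - proj_W(v)) · u_2 = 0  (should be 0).
Result: proj_W(v) = (-946/467, 1517/467, -2007/467, 1240/467).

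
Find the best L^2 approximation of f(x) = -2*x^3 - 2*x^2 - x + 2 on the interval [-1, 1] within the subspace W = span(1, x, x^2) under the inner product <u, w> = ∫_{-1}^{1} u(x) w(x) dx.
g(x) = -2*x^2 - 11*x/5 + 2

The best approximation g ∈ W is the orthogonal projection of f onto W. Writing g = a_0 + a_1 x + a_2 x^2, the coefficients solve the normal equations G · a = b where
  G_{ij} = <φ_i, φ_j> and b_i = <f, φ_i>, with φ_0 = 1, φ_1 = x, φ_2 = x^2.
G =
  [2, 0, 2/3]
  [0, 2/3, 0]
  [2/3, 0, 2/5],
b = (8/3, -22/15, 8/15).
Solving gives a_0 = 2, a_1 = -11/5, a_2 = -2, so
  g(x) = -2*x^2 - 11*x/5 + 2.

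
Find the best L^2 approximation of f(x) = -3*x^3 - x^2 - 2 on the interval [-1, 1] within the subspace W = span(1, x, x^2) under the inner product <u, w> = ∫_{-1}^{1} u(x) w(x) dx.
g(x) = -x^2 - 9*x/5 - 2

The best approximation g ∈ W is the orthogonal projection of f onto W. Writing g = a_0 + a_1 x + a_2 x^2, the coefficients solve the normal equations G · a = b where
  G_{ij} = <φ_i, φ_j> and b_i = <f, φ_i>, with φ_0 = 1, φ_1 = x, φ_2 = x^2.
G =
  [2, 0, 2/3]
  [0, 2/3, 0]
  [2/3, 0, 2/5],
b = (-14/3, -6/5, -26/15).
Solving gives a_0 = -2, a_1 = -9/5, a_2 = -1, so
  g(x) = -x^2 - 9*x/5 - 2.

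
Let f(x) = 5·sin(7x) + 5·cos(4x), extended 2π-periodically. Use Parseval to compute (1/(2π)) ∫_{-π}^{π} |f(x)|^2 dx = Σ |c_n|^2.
Σ |c_n|^2 = 25

Expand |f|^2 and use orthogonality of {sin(nx), cos(mx)} on [-π, π]:
  ∫_{-π}^{π} sin(nx)^2 dx = π, ∫ cos(mx)^2 dx = π, and cross terms integrate to 0.
So ∫_{-π}^{π} f(x)^2 dx = 5^2 · π + 5^2 · π = (25 + 25)π.
Divide by 2π: (25 + 25)/2 = 25.
By Parseval, this equals Σ |c_n|^2.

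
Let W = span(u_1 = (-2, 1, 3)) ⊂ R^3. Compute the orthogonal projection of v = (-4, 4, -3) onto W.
proj_W(v) = (-3/7, 3/14, 9/14)

Set up U = [u_1 | ... | u_1] ∈ R^(3×1). The projector onto W = col(U) is P = U (U^T U)^(-1) U^T.
Compute U^T U =
  [14],
and U^T v = (3).
Solve U^T U · c = U^T v for the coefficients: c = (3/14). The projection is proj_W(v) = U c.
Check: (v - proj_W(v)) · u_1 = 0  (should be 0).
Result: proj_W(v) = (-3/7, 3/14, 9/14).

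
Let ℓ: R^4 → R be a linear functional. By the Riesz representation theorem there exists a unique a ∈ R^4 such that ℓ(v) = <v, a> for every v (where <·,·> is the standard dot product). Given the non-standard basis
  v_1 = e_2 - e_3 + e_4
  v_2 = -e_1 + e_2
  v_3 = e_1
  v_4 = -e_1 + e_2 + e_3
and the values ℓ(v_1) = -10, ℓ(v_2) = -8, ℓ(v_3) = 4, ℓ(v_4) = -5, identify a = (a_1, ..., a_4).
a = (4, -4, 3, -3)

Write a = (a_1, ..., a_4) in the standard basis. For each basis vector v_i, ℓ(v_i) = <v_i, a> is a linear equation in the a_j's. Collect the n equations into a matrix system V a = ℓ, where row i of V is v_i (expressed in the standard basis). Since V is invertible (lower-triangular with 1s on the diagonal, up to permutation), solve by back-substitution:
  V =
[[0, 1, -1, 1],
 [-1, 1, 0, 0],
 [1, 0, 0, 0],
 [-1, 1, 1, 0]]
  V a = (-10, -8, 4, -5)
Solving gives a = (4, -4, 3, -3).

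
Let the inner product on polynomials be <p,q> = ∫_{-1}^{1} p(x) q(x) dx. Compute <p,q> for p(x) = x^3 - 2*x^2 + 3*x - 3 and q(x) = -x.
<p,q> = -12/5

Expand the product: p(x)·q(x) = -x^4 + 2*x^3 - 3*x^2 + 3*x.
∫_{-1}^{1} of each monomial x^k gives [2/(k+1) if k even, 0 if k odd]. Integrating term-by-term (or equivalently evaluating the antiderivative F(x) = -x^5/5 + x^4/2 - x^3 + 3*x^2/2 at the endpoints):
  F(1) − F(−1) = 4/5 − (16/5) = -12/5.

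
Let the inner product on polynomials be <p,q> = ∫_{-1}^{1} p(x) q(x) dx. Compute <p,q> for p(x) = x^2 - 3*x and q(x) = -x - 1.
<p,q> = 4/3

Expand the product: p(x)·q(x) = -x^3 + 2*x^2 + 3*x.
∫_{-1}^{1} of each monomial x^k gives [2/(k+1) if k even, 0 if k odd]. Integrating term-by-term (or equivalently evaluating the antiderivative F(x) = -x^4/4 + 2*x^3/3 + 3*x^2/2 at the endpoints):
  F(1) − F(−1) = 23/12 − (7/12) = 4/3.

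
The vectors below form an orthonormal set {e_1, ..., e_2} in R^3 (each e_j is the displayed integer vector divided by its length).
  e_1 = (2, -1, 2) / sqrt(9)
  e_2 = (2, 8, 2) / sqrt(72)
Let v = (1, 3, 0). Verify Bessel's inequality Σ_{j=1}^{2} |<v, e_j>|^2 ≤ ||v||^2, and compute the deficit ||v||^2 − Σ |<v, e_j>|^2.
Σ |<v, e_j>|^2 = 19/2; ||v||^2 = 10; deficit = 1/2

Write each e_j = u_j / sqrt(<u_j, u_j>) where u_j is the displayed integer vector. Then <v, e_j> = <v, u_j> / sqrt(<u_j, u_j>), so |<v, e_j>|^2 = <v, u_j>^2 / <u_j, u_j>.
Coefficients: <v, e_1> = -1/sqrt(9), <v, e_2> = 26/sqrt(72).
Square and sum: Σ |<v, e_j>|^2 = 19/2.
Compute ||v||^2 = v·v = 10.
Deficit = 10 − 19/2 = 1/2 ≥ 0, confirming Bessel's inequality. (The deficit equals ||v − Σ <v,e_j> e_j||^2, the squared distance from v to span{e_j}.)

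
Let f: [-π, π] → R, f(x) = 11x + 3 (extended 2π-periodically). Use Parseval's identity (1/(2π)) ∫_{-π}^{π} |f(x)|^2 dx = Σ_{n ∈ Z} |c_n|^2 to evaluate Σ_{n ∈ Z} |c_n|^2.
Σ |c_n|^2 = 121π^2/3 + 9

Expand and integrate term by term over [-π, π]:
  ∫ (11x)^2 dx = 121·(2π^3/3); ∫ 2·11·(3)·x dx = 0 (odd integrand); ∫ 3^2 dx = 9·2π.
So (1/(2π)) ∫_{-π}^{π} (11x + 3)^2 dx = 121π^2/3 + 9 = 121π^2/3 + 9.
Parseval ⇒ Σ |c_n|^2 = 121π^2/3 + 9.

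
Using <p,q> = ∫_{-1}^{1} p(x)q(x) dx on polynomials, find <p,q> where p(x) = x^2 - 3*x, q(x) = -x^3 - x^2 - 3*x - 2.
<p,q> = 82/15

Expand the product: p(x)·q(x) = -x^5 + 2*x^4 + 7*x^2 + 6*x.
∫_{-1}^{1} of each monomial x^k gives [2/(k+1) if k even, 0 if k odd]. Integrating term-by-term (or equivalently evaluating the antiderivative F(x) = -x^6/6 + 2*x^5/5 + 7*x^3/3 + 3*x^2 at the endpoints):
  F(1) − F(−1) = 167/30 − (1/10) = 82/15.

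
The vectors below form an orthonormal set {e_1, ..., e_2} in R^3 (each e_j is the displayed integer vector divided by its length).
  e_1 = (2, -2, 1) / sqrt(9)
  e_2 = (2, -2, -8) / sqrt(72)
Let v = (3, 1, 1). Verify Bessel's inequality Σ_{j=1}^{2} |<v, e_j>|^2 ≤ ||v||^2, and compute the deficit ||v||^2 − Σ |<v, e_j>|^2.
Σ |<v, e_j>|^2 = 3; ||v||^2 = 11; deficit = 8

Write each e_j = u_j / sqrt(<u_j, u_j>) where u_j is the displayed integer vector. Then <v, e_j> = <v, u_j> / sqrt(<u_j, u_j>), so |<v, e_j>|^2 = <v, u_j>^2 / <u_j, u_j>.
Coefficients: <v, e_1> = 5/sqrt(9), <v, e_2> = -4/sqrt(72).
Square and sum: Σ |<v, e_j>|^2 = 3.
Compute ||v||^2 = v·v = 11.
Deficit = 11 − 3 = 8 ≥ 0, confirming Bessel's inequality. (The deficit equals ||v − Σ <v,e_j> e_j||^2, the squared distance from v to span{e_j}.)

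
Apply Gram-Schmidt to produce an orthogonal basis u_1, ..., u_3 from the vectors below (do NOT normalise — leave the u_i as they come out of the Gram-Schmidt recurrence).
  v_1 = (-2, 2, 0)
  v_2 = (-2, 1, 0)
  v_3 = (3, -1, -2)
Orthogonal basis:
  u_1 = (-2, 2, 0)
  u_2 = (-1/2, -1/2, 0)
  u_3 = (0, 0, -2)

Apply the Gram-Schmidt recurrence
  u_1 = v_1
  u_i = v_i − Σ_{j<i} ((v_i · u_j) / (u_j · u_j)) · u_j.

Step by step this gives:
  u_1 = (-2, 2, 0)
  u_2 = (-1/2, -1/2, 0)
  u_3 = (0, 0, -2)

Orthogonality check:
  u_2 · u_1 = 0 (should be 0)
  u_3 · u_1 = 0 (should be 0)
  u_3 · u_2 = 0 (should be 0)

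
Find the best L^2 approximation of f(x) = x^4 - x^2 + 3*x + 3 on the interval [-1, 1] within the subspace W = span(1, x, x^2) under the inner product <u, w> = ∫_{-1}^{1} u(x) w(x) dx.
g(x) = -x^2/7 + 3*x + 102/35

The best approximation g ∈ W is the orthogonal projection of f onto W. Writing g = a_0 + a_1 x + a_2 x^2, the coefficients solve the normal equations G · a = b where
  G_{ij} = <φ_i, φ_j> and b_i = <f, φ_i>, with φ_0 = 1, φ_1 = x, φ_2 = x^2.
G =
  [2, 0, 2/3]
  [0, 2/3, 0]
  [2/3, 0, 2/5],
b = (86/15, 2, 66/35).
Solving gives a_0 = 102/35, a_1 = 3, a_2 = -1/7, so
  g(x) = -x^2/7 + 3*x + 102/35.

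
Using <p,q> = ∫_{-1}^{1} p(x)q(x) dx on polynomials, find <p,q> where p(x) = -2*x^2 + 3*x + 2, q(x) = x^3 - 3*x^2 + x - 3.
<p,q> = -32/5

Expand the product: p(x)·q(x) = -2*x^5 + 9*x^4 - 9*x^3 + 3*x^2 - 7*x - 6.
∫_{-1}^{1} of each monomial x^k gives [2/(k+1) if k even, 0 if k odd]. Integrating term-by-term (or equivalently evaluating the antiderivative F(x) = -x^6/3 + 9*x^5/5 - 9*x^4/4 + x^3 - 7*x^2/2 - 6*x at the endpoints):
  F(1) − F(−1) = -557/60 − (-173/60) = -32/5.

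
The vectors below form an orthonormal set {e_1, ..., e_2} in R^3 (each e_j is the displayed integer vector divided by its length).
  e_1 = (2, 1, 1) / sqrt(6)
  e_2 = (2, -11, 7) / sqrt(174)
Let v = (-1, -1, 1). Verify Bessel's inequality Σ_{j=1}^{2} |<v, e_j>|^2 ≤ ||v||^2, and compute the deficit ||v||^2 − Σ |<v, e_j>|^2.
Σ |<v, e_j>|^2 = 62/29; ||v||^2 = 3; deficit = 25/29

Write each e_j = u_j / sqrt(<u_j, u_j>) where u_j is the displayed integer vector. Then <v, e_j> = <v, u_j> / sqrt(<u_j, u_j>), so |<v, e_j>|^2 = <v, u_j>^2 / <u_j, u_j>.
Coefficients: <v, e_1> = -2/sqrt(6), <v, e_2> = 16/sqrt(174).
Square and sum: Σ |<v, e_j>|^2 = 62/29.
Compute ||v||^2 = v·v = 3.
Deficit = 3 − 62/29 = 25/29 ≥ 0, confirming Bessel's inequality. (The deficit equals ||v − Σ <v,e_j> e_j||^2, the squared distance from v to span{e_j}.)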